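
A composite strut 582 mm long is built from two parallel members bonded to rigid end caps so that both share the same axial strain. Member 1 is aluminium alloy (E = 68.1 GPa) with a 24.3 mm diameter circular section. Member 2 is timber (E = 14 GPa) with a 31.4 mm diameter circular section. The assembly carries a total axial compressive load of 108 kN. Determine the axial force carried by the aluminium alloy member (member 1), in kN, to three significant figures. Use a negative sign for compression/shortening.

-80.4 kN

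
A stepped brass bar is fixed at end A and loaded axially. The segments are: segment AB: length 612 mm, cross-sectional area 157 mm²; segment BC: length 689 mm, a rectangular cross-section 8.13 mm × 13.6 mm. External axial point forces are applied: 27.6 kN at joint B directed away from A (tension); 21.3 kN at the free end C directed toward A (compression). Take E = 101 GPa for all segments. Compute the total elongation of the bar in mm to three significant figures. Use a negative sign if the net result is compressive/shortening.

-1.07 mm

Internal axial forces (sectioning from the free end, tension +): N_BC = -21.3 kN, N_AB = 6.3 kN.
A_BC = 110.6 mm².
δ_AB = 6300·612/(157·101000) = 0.2431 mm
δ_BC = -21300·689/(110.6·101000) = -1.314 mm
δ = Σδ_i = -1.071 mm.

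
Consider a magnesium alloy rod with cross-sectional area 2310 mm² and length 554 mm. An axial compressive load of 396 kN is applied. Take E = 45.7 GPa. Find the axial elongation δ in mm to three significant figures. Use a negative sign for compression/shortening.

δ_mech = NL/(AE) = -396000·554/(2310·45700) = -2.078 mm.

-2.08 mm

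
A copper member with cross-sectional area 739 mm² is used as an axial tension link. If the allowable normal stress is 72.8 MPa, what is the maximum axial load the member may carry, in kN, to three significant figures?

P_max = σ_allow · A = 72.8 · 739 = 53800 N = 53.8 kN.

53.8 kN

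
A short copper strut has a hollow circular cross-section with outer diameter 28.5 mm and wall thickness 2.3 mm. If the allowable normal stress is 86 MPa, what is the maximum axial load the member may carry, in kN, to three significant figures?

A = 189.3 mm².
P_max = σ_allow · A = 86 · 189.3 = 16280 N = 16.28 kN.

16.3 kN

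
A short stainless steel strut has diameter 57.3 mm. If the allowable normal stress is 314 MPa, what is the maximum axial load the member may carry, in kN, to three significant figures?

A = 2579 mm².
P_max = σ_allow · A = 314 · 2579 = 809700 N = 809.7 kN.

810 kN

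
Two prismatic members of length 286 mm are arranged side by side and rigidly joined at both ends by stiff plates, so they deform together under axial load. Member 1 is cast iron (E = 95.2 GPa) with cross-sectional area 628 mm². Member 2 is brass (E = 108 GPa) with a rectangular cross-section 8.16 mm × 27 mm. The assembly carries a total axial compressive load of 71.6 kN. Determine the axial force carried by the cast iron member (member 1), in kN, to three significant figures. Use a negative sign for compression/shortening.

A_2 = 220.3 mm².
Equal strain + equilibrium ⇒ each member carries load in proportion to AE: A₁E₁ = 59790000 N, A₂E₂ = 23790000 N, ΣAE = 83580000 N.
F₁ = P·A₁E₁/ΣAE = -71600·59790000/83580000 = -51220 N.

-51.2 kN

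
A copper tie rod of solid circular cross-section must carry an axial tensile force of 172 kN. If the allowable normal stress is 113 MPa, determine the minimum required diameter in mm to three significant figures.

Required area A ≥ P/σ_allow = 172000/113 = 1522 mm².
For a solid circular section, d ≥ √(4A/π) = 44.02 mm.

44.0 mm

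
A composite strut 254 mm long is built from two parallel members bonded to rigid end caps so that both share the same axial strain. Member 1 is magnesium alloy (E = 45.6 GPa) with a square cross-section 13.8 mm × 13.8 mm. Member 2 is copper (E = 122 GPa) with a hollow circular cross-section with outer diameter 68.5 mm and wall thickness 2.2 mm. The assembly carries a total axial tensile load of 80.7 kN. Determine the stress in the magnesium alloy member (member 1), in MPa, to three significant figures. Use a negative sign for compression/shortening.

A_1 = 190.4 mm².
A_2 = 458.2 mm².
Equal strain + equilibrium ⇒ each member carries load in proportion to AE: A₁E₁ = 8684000 N, A₂E₂ = 55900000 N, ΣAE = 64590000 N.
σ₁ = P·E₁/ΣAE = 80700·45600/64590000 = 56.97 MPa.

57.0 MPa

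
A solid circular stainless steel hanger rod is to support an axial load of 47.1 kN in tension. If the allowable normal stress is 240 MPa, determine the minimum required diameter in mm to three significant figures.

Required area A ≥ P/σ_allow = 47100/240 = 196.2 mm².
For a solid circular section, d ≥ √(4A/π) = 15.81 mm.

15.8 mm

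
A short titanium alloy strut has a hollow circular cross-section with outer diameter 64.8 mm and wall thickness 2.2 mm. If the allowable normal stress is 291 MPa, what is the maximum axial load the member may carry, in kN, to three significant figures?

A = 432.7 mm².
P_max = σ_allow · A = 291 · 432.7 = 125900 N = 125.9 kN.

126 kN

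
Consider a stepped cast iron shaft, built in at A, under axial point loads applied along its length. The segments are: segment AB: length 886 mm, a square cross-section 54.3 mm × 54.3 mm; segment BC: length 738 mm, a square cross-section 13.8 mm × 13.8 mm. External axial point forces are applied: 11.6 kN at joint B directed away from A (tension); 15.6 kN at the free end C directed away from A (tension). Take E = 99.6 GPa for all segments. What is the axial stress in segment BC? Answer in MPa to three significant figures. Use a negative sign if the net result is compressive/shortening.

81.9 MPa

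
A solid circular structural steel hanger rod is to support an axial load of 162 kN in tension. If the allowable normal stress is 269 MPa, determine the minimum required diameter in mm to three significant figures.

Required area A ≥ P/σ_allow = 162000/269 = 602.2 mm².
For a solid circular section, d ≥ √(4A/π) = 27.69 mm.

27.7 mm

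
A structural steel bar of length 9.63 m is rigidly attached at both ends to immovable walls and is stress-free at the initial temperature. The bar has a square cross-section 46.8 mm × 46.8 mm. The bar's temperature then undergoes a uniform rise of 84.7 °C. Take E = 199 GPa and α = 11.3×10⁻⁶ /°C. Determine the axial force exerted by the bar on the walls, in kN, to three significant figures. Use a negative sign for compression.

Free thermal expansion αLΔT = 11.3e-6 · 9630 · 84.7 = 9.217 mm.
The walls impose strain ε = −(9.217)/9630 = -9.5711e-04; σ = Eε = 199000 · -9.5711e-04 = -190.5 MPa.
Wall reaction R = σ·A = -190.5·2190 = -417200 N = -417.2 kN.

-417 kN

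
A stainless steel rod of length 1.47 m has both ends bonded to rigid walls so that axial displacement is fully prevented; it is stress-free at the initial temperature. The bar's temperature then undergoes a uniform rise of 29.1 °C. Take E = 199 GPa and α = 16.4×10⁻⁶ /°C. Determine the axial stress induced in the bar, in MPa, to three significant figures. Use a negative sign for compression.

-95.0 MPa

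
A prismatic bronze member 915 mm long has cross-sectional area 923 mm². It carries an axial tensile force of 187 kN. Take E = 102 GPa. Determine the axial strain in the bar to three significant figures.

0.00199

σ = N/A = 202.6 MPa; ε = σ/E = 202.6/102000 = 1.986e-03.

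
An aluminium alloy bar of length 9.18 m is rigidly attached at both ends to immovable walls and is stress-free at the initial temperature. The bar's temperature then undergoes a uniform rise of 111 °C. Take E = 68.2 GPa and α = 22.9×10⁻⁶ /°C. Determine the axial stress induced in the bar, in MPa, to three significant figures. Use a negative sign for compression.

-173 MPa

Free thermal expansion αLΔT = 22.9e-6 · 9180 · 111 = 23.33 mm.
The walls impose strain ε = −(23.33)/9180 = -2.5419e-03; σ = Eε = 68200 · -2.5419e-03 = -173.4 MPa.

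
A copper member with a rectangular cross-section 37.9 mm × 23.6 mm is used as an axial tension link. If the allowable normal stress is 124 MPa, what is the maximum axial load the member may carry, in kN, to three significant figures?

111 kN

A = 894.4 mm².
P_max = σ_allow · A = 124 · 894.4 = 110900 N = 110.9 kN.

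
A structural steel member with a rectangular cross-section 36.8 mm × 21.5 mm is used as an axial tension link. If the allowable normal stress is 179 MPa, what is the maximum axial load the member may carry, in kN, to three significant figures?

142 kN

A = 791.2 mm².
P_max = σ_allow · A = 179 · 791.2 = 141600 N = 141.6 kN.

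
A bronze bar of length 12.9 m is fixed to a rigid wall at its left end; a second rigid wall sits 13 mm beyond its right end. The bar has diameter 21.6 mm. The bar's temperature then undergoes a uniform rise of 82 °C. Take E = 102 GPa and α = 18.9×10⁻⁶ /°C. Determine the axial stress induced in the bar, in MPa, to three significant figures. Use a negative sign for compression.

Free thermal expansion αLΔT = 18.9e-6 · 12900 · 82 = 19.99 mm.
The walls engage after the gap closes; constrained expansion = 19.99 − 13 = 6.992 mm.
The walls impose strain ε = −(6.992)/12900 = -5.4205e-04; σ = Eε = 102000 · -5.4205e-04 = -55.29 MPa.

-55.3 MPa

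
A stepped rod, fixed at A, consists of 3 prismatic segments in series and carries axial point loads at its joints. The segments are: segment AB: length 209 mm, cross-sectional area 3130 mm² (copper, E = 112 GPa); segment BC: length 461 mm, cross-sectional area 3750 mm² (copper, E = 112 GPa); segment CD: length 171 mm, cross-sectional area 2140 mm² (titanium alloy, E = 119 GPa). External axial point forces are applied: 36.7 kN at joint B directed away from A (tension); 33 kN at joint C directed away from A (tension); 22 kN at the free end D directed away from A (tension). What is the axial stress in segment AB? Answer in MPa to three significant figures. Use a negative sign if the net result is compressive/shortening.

29.3 MPa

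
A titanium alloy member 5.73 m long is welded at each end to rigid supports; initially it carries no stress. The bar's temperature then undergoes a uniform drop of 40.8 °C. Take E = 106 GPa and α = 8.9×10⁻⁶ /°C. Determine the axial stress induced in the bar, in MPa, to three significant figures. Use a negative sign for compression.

38.5 MPa

Free thermal expansion αLΔT = 8.9e-6 · 5730 · -40.8 = -2.081 mm.
The walls impose strain ε = −(-2.081)/5730 = 3.6312e-04; σ = Eε = 106000 · 3.6312e-04 = 38.49 MPa.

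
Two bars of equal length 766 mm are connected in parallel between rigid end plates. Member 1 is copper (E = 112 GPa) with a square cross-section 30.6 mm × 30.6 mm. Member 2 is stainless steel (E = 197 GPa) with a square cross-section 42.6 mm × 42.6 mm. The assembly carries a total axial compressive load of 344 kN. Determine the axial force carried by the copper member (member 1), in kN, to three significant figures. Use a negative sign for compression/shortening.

-78.0 kN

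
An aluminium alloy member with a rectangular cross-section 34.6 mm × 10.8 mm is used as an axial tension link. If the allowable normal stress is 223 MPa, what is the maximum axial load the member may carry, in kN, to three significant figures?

A = 373.7 mm².
P_max = σ_allow · A = 223 · 373.7 = 83330 N = 83.33 kN.

83.3 kN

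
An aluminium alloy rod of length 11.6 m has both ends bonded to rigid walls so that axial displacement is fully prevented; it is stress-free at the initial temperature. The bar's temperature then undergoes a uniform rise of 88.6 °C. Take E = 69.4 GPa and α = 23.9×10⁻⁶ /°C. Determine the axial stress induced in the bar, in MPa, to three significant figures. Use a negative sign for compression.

Free thermal expansion αLΔT = 23.9e-6 · 11600 · 88.6 = 24.56 mm.
The walls impose strain ε = −(24.56)/11600 = -2.1175e-03; σ = Eε = 69400 · -2.1175e-03 = -147 MPa.

-147 MPa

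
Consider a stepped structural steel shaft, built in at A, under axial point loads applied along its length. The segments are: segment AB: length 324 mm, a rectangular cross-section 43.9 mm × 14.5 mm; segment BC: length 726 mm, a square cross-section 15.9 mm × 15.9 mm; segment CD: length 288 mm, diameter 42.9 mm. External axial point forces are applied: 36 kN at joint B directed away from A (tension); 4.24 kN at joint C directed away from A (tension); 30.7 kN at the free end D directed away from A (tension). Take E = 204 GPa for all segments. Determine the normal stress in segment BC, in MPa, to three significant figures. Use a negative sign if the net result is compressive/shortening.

138 MPa

Internal axial forces (sectioning from the free end, tension +): N_CD = 30.7 kN, N_BC = 34.94 kN, N_AB = 70.94 kN.
A_BC = 252.8 mm².
σ_BC = N_BC/A_BC = 34940/252.8 = 138.2 MPa.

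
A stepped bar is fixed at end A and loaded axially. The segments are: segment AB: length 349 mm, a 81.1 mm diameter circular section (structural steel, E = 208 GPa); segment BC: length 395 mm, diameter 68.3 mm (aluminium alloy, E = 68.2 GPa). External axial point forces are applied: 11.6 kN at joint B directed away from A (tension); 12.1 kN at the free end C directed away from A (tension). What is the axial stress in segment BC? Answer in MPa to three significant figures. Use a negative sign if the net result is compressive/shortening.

Internal axial forces (sectioning from the free end, tension +): N_BC = 12.1 kN, N_AB = 23.7 kN.
A_BC = 3664 mm².
σ_BC = N_BC/A_BC = 12100/3664 = 3.303 MPa.

3.30 MPa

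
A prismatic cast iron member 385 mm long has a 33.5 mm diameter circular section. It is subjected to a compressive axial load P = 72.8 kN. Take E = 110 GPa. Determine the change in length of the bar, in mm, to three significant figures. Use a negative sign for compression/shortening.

-0.289 mm

A = 881.4 mm².
δ_mech = NL/(AE) = -72800·385/(881.4·110000) = -0.2891 mm.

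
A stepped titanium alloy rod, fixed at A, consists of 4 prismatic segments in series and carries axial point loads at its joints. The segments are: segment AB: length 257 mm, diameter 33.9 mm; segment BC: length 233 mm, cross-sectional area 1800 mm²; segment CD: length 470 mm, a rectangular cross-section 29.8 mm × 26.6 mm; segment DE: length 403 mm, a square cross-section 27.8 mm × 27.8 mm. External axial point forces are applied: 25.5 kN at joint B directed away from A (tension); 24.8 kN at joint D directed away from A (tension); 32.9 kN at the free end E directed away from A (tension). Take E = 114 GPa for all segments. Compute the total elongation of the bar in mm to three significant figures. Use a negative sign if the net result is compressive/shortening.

0.724 mm

Internal axial forces (sectioning from the free end, tension +): N_DE = 32.9 kN, N_CD = 57.7 kN, N_BC = 57.7 kN, N_AB = 83.2 kN.
A_AB = 902.6 mm².
A_CD = 792.7 mm².
A_DE = 772.8 mm².
δ_AB = 83200·257/(902.6·114000) = 0.2078 mm
δ_BC = 57700·233/(1800·114000) = 0.06552 mm
δ_CD = 57700·470/(792.7·114000) = 0.3001 mm
δ_DE = 32900·403/(772.8·114000) = 0.1505 mm
δ = Σδ_i = 0.7239 mm.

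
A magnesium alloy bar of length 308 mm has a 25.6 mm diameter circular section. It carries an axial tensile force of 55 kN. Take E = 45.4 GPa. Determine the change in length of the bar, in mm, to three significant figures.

A = 514.7 mm².
δ_mech = NL/(AE) = 55000·308/(514.7·45400) = 0.7249 mm.

0.725 mm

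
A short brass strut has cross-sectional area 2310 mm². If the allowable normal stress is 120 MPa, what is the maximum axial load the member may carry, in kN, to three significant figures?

P_max = σ_allow · A = 120 · 2310 = 277200 N = 277.2 kN.

277 kN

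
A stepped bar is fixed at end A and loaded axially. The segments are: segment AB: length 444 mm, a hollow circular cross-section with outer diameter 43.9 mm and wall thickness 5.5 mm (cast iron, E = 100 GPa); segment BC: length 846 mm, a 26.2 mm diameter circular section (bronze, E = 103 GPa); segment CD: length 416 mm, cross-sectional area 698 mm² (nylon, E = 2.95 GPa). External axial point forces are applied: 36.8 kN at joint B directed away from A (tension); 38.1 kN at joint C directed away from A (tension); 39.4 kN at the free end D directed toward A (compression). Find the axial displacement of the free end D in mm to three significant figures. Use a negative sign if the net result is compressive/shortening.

-7.74 mm

Internal axial forces (sectioning from the free end, tension +): N_CD = -39.4 kN, N_BC = -1.3 kN, N_AB = 35.5 kN.
A_AB = 663.5 mm².
A_BC = 539.1 mm².
δ_AB = 35500·444/(663.5·100000) = 0.2376 mm
δ_BC = -1300·846/(539.1·103000) = -0.01981 mm
δ_CD = -39400·416/(698·2950) = -7.96 mm
δ = Σδ_i = -7.742 mm.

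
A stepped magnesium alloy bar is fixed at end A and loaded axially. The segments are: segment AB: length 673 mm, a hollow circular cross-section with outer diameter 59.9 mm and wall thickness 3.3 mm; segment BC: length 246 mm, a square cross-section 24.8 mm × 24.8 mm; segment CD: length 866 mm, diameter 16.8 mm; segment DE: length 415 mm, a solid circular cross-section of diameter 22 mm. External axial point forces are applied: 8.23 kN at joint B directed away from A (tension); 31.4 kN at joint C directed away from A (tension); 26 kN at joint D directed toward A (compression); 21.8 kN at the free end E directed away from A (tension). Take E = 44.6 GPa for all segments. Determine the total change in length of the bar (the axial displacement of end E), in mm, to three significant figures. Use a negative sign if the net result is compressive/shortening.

Internal axial forces (sectioning from the free end, tension +): N_DE = 21.8 kN, N_CD = -4.2 kN, N_BC = 27.2 kN, N_AB = 35.43 kN.
A_AB = 586.8 mm².
A_BC = 615 mm².
A_CD = 221.7 mm².
A_DE = 380.1 mm².
δ_AB = 35430·673/(586.8·44600) = 0.9111 mm
δ_BC = 27200·246/(615·44600) = 0.2439 mm
δ_CD = -4200·866/(221.7·44600) = -0.3679 mm
δ_DE = 21800·415/(380.1·44600) = 0.5336 mm
δ = Σδ_i = 1.321 mm.

1.32 mm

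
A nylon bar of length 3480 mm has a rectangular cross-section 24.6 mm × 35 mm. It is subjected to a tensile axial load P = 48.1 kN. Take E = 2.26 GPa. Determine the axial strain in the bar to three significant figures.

A = 861 mm².
σ = N/A = 55.87 MPa; ε = σ/E = 55.87/2260 = 2.472e-02.

0.0247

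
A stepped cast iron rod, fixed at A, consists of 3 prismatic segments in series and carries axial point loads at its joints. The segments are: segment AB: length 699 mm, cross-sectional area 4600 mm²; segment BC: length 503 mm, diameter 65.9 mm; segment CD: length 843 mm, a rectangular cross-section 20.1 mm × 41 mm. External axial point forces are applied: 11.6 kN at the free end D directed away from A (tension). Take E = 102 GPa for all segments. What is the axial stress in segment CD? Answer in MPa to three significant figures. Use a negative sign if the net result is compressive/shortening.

Internal axial forces (sectioning from the free end, tension +): N_CD = 11.6 kN, N_BC = 11.6 kN, N_AB = 11.6 kN.
A_CD = 824.1 mm².
σ_CD = N_CD/A_CD = 11600/824.1 = 14.08 MPa.

14.1 MPa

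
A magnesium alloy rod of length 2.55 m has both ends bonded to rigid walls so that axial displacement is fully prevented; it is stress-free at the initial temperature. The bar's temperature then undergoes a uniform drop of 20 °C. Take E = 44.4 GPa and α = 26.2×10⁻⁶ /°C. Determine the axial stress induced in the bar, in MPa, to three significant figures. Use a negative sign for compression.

23.3 MPa

Free thermal expansion αLΔT = 26.2e-6 · 2550 · -20 = -1.336 mm.
The walls impose strain ε = −(-1.336)/2550 = 5.2400e-04; σ = Eε = 44400 · 5.2400e-04 = 23.27 MPa.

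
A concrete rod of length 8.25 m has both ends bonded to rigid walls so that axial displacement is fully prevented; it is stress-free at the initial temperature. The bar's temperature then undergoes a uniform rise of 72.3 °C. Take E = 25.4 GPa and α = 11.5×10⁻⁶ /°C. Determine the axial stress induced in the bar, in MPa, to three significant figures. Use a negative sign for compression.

-21.1 MPa

Free thermal expansion αLΔT = 11.5e-6 · 8250 · 72.3 = 6.859 mm.
The walls impose strain ε = −(6.859)/8250 = -8.3145e-04; σ = Eε = 25400 · -8.3145e-04 = -21.12 MPa.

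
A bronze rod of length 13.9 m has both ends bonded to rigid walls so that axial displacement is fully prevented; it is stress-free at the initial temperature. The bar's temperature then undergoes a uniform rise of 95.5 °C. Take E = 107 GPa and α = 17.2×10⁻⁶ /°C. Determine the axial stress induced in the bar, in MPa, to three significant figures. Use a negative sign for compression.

-176 MPa

Free thermal expansion αLΔT = 17.2e-6 · 13900 · 95.5 = 22.83 mm.
The walls impose strain ε = −(22.83)/13900 = -1.6426e-03; σ = Eε = 107000 · -1.6426e-03 = -175.8 MPa.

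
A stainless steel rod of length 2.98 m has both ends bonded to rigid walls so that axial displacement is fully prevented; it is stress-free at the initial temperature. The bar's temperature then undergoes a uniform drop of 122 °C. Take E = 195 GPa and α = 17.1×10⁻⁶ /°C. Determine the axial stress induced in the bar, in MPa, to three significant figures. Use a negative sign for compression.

407 MPa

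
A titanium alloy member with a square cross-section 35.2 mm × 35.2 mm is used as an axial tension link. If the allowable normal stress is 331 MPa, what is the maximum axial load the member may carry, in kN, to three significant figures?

A = 1239 mm².
P_max = σ_allow · A = 331 · 1239 = 410100 N = 410.1 kN.

410 kN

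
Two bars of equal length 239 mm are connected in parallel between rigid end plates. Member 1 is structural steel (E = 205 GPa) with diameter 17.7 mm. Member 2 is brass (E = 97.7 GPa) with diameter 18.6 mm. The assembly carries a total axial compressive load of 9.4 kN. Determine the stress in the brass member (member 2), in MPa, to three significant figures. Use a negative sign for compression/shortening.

-11.9 MPa

A_1 = 246.1 mm².
A_2 = 271.7 mm².
Equal strain + equilibrium ⇒ each member carries load in proportion to AE: A₁E₁ = 50440000 N, A₂E₂ = 26550000 N, ΣAE = 76990000 N.
σ₂ = P·E₂/ΣAE = -9400·97700/76990000 = -11.93 MPa.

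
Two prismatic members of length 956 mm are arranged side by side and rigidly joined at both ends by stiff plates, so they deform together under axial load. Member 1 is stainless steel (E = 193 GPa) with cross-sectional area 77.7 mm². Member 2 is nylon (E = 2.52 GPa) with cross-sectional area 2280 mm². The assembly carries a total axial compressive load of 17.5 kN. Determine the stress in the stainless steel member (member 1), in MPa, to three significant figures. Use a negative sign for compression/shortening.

Equal strain + equilibrium ⇒ each member carries load in proportion to AE: A₁E₁ = 15000000 N, A₂E₂ = 5746000 N, ΣAE = 20740000 N.
σ₁ = P·E₁/ΣAE = -17500·193000/20740000 = -162.8 MPa.

-163 MPa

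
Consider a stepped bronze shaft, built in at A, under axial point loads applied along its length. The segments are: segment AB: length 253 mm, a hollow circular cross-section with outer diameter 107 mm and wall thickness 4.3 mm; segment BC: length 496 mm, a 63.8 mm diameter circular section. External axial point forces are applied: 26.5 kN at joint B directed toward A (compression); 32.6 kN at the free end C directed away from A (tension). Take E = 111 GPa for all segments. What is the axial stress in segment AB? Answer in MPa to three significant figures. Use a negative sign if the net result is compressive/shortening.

4.40 MPa

Internal axial forces (sectioning from the free end, tension +): N_BC = 32.6 kN, N_AB = 6.1 kN.
A_AB = 1387 mm².
σ_AB = N_AB/A_AB = 6100/1387 = 4.397 MPa.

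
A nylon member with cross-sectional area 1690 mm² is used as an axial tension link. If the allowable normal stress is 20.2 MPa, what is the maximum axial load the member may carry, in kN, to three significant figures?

34.1 kN

P_max = σ_allow · A = 20.2 · 1690 = 34140 N = 34.14 kN.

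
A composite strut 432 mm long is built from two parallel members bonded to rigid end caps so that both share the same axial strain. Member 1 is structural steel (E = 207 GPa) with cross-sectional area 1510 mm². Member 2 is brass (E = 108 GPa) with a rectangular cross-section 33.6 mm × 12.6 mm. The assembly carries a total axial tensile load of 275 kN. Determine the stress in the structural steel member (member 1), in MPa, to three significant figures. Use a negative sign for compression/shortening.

159 MPa

A_2 = 423.4 mm².
Equal strain + equilibrium ⇒ each member carries load in proportion to AE: A₁E₁ = 312600000 N, A₂E₂ = 45720000 N, ΣAE = 358300000 N.
σ₁ = P·E₁/ΣAE = 275000·207000/358300000 = 158.9 MPa.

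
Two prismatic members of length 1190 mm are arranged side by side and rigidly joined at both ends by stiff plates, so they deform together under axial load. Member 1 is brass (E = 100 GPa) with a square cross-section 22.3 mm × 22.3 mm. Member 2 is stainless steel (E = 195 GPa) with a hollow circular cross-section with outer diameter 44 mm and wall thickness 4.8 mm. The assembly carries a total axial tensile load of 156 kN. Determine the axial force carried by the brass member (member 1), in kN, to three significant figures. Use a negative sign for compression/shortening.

A_1 = 497.3 mm².
A_2 = 591.1 mm².
Equal strain + equilibrium ⇒ each member carries load in proportion to AE: A₁E₁ = 49730000 N, A₂E₂ = 115300000 N, ΣAE = 165000000 N.
F₁ = P·A₁E₁/ΣAE = 156000·49730000/165000000 = 47020 N.

47.0 kN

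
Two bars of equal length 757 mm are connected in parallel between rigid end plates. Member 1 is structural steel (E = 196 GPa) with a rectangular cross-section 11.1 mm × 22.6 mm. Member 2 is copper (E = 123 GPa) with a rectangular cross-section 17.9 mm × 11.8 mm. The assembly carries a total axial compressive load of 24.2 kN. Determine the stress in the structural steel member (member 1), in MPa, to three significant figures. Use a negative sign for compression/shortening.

A_1 = 250.9 mm².
A_2 = 211.2 mm².
Equal strain + equilibrium ⇒ each member carries load in proportion to AE: A₁E₁ = 49170000 N, A₂E₂ = 25980000 N, ΣAE = 75150000 N.
σ₁ = P·E₁/ΣAE = -24200·196000/75150000 = -63.12 MPa.

-63.1 MPa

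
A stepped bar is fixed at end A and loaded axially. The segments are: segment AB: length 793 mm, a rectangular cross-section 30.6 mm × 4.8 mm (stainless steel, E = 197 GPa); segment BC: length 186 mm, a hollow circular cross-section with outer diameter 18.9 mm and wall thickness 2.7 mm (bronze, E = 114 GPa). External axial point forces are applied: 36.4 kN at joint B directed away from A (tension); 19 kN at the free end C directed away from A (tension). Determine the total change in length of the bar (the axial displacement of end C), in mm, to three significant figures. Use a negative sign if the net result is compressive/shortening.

1.74 mm

Internal axial forces (sectioning from the free end, tension +): N_BC = 19 kN, N_AB = 55.4 kN.
A_AB = 146.9 mm².
A_BC = 137.4 mm².
δ_AB = 55400·793/(146.9·197000) = 1.518 mm
δ_BC = 19000·186/(137.4·114000) = 0.2256 mm
δ = Σδ_i = 1.744 mm.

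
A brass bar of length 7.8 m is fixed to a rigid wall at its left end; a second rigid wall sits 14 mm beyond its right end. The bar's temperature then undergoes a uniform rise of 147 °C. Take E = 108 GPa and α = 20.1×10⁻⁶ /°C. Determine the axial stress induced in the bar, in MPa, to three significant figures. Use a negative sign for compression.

-125 MPa

Free thermal expansion αLΔT = 20.1e-6 · 7800 · 147 = 23.05 mm.
The walls engage after the gap closes; constrained expansion = 23.05 − 14 = 9.047 mm.
The walls impose strain ε = −(9.047)/7800 = -1.1598e-03; σ = Eε = 108000 · -1.1598e-03 = -125.3 MPa.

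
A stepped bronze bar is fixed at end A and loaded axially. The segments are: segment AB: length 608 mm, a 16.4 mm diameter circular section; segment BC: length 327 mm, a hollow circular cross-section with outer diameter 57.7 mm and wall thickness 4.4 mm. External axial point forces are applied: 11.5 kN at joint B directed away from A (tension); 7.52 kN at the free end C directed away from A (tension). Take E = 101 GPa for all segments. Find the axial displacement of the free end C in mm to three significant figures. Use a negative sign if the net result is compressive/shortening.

Internal axial forces (sectioning from the free end, tension +): N_BC = 7.52 kN, N_AB = 19.02 kN.
A_AB = 211.2 mm².
A_BC = 736.8 mm².
δ_AB = 19020·608/(211.2·101000) = 0.542 mm
δ_BC = 7520·327/(736.8·101000) = 0.03305 mm
δ = Σδ_i = 0.5751 mm.

0.575 mm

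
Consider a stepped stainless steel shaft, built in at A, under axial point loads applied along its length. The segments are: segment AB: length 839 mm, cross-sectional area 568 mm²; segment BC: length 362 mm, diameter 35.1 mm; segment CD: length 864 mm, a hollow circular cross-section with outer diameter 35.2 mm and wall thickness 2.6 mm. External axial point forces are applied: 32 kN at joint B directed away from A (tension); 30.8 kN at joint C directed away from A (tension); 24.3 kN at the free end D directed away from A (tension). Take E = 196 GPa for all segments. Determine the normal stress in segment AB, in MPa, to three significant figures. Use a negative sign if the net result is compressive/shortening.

Internal axial forces (sectioning from the free end, tension +): N_CD = 24.3 kN, N_BC = 55.1 kN, N_AB = 87.1 kN.
σ_AB = N_AB/A_AB = 87100/568 = 153.3 MPa.

153 MPa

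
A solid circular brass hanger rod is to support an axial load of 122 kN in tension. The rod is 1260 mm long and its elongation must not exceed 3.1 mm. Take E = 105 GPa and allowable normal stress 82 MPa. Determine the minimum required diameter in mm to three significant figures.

43.5 mm

Required area A ≥ P/σ_allow = 122000/82 = 1488 mm².
For a solid circular section, d ≥ √(4A/π) = 43.52 mm.
Elongation limit: A ≥ PL/(Eδ_allow) = 122000·1260/(105000·3.1) = 472.3 mm² ⇒ d ≥ 24.52 mm.
The stress limit governs.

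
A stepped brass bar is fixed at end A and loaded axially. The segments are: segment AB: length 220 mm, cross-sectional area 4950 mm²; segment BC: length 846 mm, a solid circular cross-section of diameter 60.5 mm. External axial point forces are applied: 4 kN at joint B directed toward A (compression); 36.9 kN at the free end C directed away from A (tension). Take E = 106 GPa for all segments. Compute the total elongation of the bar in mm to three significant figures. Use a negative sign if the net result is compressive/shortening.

Internal axial forces (sectioning from the free end, tension +): N_BC = 36.9 kN, N_AB = 32.9 kN.
A_BC = 2875 mm².
δ_AB = 32900·220/(4950·106000) = 0.01379 mm
δ_BC = 36900·846/(2875·106000) = 0.1024 mm
δ = Σδ_i = 0.1162 mm.

0.116 mm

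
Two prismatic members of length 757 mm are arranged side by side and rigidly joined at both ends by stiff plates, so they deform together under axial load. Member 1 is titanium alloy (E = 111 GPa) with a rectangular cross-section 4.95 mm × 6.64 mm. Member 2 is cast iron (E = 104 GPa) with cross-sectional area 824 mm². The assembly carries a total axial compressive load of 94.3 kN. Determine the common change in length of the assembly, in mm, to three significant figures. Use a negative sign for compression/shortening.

A_1 = 32.87 mm².
Equal strain + equilibrium ⇒ each member carries load in proportion to AE: A₁E₁ = 3648000 N, A₂E₂ = 85700000 N, ΣAE = 89340000 N.
δ = PL/ΣAE = -94300·757/89340000 = -0.799 mm.

-0.799 mm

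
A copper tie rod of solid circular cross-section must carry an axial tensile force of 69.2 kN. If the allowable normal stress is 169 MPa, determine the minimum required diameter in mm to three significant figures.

22.8 mm

Required area A ≥ P/σ_allow = 69200/169 = 409.5 mm².
For a solid circular section, d ≥ √(4A/π) = 22.83 mm.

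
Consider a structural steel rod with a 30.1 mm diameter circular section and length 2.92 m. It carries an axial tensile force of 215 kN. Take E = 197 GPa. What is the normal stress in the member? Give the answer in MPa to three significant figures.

302 MPa

A = 711.6 mm².
σ = N/A = 215000/711.6 = 302.1 MPa.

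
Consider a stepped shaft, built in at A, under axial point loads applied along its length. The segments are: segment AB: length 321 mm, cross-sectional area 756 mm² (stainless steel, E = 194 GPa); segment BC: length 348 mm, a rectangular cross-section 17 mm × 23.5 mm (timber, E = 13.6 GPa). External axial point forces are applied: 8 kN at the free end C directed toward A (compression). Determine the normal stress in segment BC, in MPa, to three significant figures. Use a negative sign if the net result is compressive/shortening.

-20.0 MPa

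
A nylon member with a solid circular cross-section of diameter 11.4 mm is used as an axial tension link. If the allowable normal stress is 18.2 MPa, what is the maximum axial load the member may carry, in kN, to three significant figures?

1.86 kN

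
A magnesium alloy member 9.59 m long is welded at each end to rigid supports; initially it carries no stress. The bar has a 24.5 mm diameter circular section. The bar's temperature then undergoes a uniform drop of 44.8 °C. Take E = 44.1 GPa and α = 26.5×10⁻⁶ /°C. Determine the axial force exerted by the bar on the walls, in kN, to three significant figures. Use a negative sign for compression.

24.7 kN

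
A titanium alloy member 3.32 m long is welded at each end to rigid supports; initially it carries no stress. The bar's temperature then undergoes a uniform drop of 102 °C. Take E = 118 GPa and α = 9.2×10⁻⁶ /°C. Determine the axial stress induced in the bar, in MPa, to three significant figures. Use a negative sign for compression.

Free thermal expansion αLΔT = 9.2e-6 · 3320 · -102 = -3.115 mm.
The walls impose strain ε = −(-3.115)/3320 = 9.3840e-04; σ = Eε = 118000 · 9.3840e-04 = 110.7 MPa.

111 MPa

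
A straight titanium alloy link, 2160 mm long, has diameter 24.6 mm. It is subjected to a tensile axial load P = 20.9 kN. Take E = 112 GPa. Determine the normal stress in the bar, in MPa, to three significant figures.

A = 475.3 mm².
σ = N/A = 20900/475.3 = 43.97 MPa.

44.0 MPa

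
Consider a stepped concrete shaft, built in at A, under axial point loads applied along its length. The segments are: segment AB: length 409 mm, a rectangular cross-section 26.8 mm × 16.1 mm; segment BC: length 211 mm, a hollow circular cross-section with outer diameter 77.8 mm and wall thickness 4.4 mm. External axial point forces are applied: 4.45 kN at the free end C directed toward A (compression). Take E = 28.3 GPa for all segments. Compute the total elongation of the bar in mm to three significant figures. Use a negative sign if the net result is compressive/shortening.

-0.182 mm

Internal axial forces (sectioning from the free end, tension +): N_BC = -4.45 kN, N_AB = -4.45 kN.
A_AB = 431.5 mm².
A_BC = 1015 mm².
δ_AB = -4450·409/(431.5·28300) = -0.1491 mm
δ_BC = -4450·211/(1015·28300) = -0.0327 mm
δ = Σδ_i = -0.1818 mm.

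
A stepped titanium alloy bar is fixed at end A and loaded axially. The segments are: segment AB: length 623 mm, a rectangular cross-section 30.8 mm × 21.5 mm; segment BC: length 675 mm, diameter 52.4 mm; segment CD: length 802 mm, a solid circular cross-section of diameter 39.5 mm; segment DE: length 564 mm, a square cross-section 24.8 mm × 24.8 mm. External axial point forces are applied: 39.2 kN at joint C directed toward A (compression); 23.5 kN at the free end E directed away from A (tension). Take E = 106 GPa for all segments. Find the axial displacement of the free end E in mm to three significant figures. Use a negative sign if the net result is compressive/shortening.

0.163 mm

Internal axial forces (sectioning from the free end, tension +): N_DE = 23.5 kN, N_CD = 23.5 kN, N_BC = -15.7 kN, N_AB = -15.7 kN.
A_AB = 662.2 mm².
A_BC = 2157 mm².
A_CD = 1225 mm².
A_DE = 615 mm².
δ_AB = -15700·623/(662.2·106000) = -0.1393 mm
δ_BC = -15700·675/(2157·106000) = -0.04636 mm
δ_CD = 23500·802/(1225·106000) = 0.1451 mm
δ_DE = 23500·564/(615·106000) = 0.2033 mm
δ = Σδ_i = 0.1627 mm.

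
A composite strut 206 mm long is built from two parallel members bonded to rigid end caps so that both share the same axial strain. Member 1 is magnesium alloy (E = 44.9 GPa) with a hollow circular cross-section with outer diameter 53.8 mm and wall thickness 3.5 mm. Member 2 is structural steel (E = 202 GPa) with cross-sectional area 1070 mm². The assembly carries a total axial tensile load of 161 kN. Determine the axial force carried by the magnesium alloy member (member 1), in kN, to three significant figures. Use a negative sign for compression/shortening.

A_1 = 553.1 mm².
Equal strain + equilibrium ⇒ each member carries load in proportion to AE: A₁E₁ = 24830000 N, A₂E₂ = 216100000 N, ΣAE = 241000000 N.
F₁ = P·A₁E₁/ΣAE = 161000·24830000/241000000 = 16590 N.

16.6 kN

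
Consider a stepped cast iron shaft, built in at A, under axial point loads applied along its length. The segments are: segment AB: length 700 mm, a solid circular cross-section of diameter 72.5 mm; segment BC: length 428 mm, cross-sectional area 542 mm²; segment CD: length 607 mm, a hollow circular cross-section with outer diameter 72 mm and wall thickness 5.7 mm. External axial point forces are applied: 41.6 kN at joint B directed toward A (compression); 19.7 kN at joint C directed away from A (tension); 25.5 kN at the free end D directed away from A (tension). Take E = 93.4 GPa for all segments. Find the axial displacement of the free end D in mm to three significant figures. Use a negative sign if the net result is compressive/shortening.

Internal axial forces (sectioning from the free end, tension +): N_CD = 25.5 kN, N_BC = 45.2 kN, N_AB = 3.6 kN.
A_AB = 4128 mm².
A_CD = 1187 mm².
δ_AB = 3600·700/(4128·93400) = 0.006536 mm
δ_BC = 45200·428/(542·93400) = 0.3822 mm
δ_CD = 25500·607/(1187·93400) = 0.1396 mm
δ = Σδ_i = 0.5283 mm.

0.528 mm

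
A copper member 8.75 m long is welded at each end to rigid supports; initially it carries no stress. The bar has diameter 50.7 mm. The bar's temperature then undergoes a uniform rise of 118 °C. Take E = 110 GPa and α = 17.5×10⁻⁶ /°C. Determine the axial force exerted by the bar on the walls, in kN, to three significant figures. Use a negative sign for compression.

-459 kN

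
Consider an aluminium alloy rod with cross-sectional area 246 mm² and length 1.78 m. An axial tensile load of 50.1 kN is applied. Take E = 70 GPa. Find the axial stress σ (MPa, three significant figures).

204 MPa

σ = N/A = 50100/246 = 203.7 MPa.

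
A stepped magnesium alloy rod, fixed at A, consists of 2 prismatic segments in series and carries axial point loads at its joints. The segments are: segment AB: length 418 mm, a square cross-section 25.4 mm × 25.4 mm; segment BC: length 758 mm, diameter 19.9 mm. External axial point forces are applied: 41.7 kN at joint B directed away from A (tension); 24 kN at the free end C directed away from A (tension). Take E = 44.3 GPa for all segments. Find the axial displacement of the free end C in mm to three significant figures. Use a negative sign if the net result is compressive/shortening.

2.28 mm

Internal axial forces (sectioning from the free end, tension +): N_BC = 24 kN, N_AB = 65.7 kN.
A_AB = 645.2 mm².
A_BC = 311 mm².
δ_AB = 65700·418/(645.2·44300) = 0.9609 mm
δ_BC = 24000·758/(311·44300) = 1.32 mm
δ = Σδ_i = 2.281 mm.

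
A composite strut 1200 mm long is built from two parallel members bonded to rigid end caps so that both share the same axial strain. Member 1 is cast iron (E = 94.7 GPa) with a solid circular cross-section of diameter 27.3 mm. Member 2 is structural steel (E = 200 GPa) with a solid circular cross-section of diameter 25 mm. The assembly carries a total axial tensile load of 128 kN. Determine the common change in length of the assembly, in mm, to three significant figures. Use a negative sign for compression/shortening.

A_1 = 585.3 mm².
A_2 = 490.9 mm².
Equal strain + equilibrium ⇒ each member carries load in proportion to AE: A₁E₁ = 55430000 N, A₂E₂ = 98170000 N, ΣAE = 153600000 N.
δ = PL/ΣAE = 128000·1200/153600000 = 1 mm.

1.00 mm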